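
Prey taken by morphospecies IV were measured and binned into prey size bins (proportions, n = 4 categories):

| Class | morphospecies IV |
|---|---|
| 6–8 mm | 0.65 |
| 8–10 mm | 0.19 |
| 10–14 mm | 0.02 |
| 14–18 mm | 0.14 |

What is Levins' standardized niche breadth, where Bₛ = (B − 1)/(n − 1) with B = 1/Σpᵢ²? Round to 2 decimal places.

0.36

Σpᵢ² = 0.65² + 0.19² + 0.02² + 0.14² = 0.4225 + 0.0361 + 0.0004 + 0.0196 = 0.4786
B = 1 / 0.4786 = 2.0894
Bₛ = (B − 1)/(n − 1) = (2.0894 − 1)/(4 − 1) = 1.0894/3 = 0.3631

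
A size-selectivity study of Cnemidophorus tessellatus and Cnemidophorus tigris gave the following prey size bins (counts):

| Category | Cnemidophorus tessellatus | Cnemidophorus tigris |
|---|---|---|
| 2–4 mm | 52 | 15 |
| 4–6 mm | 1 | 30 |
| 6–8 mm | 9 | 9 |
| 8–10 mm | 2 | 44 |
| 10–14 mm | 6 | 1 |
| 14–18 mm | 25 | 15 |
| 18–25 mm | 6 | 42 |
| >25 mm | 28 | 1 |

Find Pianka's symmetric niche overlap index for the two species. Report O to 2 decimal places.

Proportions for Cnemidophorus tessellatus (n=129): 52/129=0.4031, 1/129=0.0078, 9/129=0.0698, 2/129=0.0155, 6/129=0.0465, 25/129=0.1938, 6/129=0.0465, 28/129=0.2171
Proportions for Cnemidophorus tigris (n=157): 15/157=0.0955, 30/157=0.1911, 9/157=0.0573, 44/157=0.2803, 1/157=0.0064, 15/157=0.0955, 42/157=0.2675, 1/157=0.0064
Σ p₁ᵢp₂ᵢ = 0.038496 + 0.001491 + 0.004000 + 0.004345 + 0.000298 + 0.018508 + 0.012439 + 0.001389 = 0.080966
Σp_1ᵢ² = 0.4031² + 0.0078² + 0.0698² + 0.0155² + 0.0465² + 0.1938² + 0.0465² + 0.2171² = 0.162490 + 0.000061 + 0.004872 + 0.000240 + 0.002162 + 0.037558 + 0.002162 + 0.047132 = 0.256677
Σp_2ᵢ² = 0.0955² + 0.1911² + 0.0573² + 0.2803² + 0.0064² + 0.0955² + 0.2675² + 0.0064² = 0.009120 + 0.036519 + 0.003283 + 0.078568 + 0.000041 + 0.009120 + 0.071556 + 0.000041 = 0.208248
O = 0.080966 / √(0.256677 × 0.208248) = 0.080966 / 0.2311979 = 0.3502

0.35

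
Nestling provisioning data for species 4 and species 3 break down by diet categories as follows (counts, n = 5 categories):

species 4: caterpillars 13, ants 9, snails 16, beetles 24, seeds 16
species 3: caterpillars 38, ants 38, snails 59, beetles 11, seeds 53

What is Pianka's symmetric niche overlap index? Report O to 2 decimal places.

Proportions for species 4 (n=78): 13/78=0.1667, 9/78=0.1154, 16/78=0.2051, 24/78=0.3077, 16/78=0.2051
Proportions for species 3 (n=199): 38/199=0.1910, 38/199=0.1910, 59/199=0.2965, 11/199=0.0553, 53/199=0.2663
Σ p₁ᵢp₂ᵢ = 0.031840 + 0.022041 + 0.060812 + 0.017016 + 0.054618 = 0.186327
Σp_1ᵢ² = 0.1667² + 0.1154² + 0.2051² + 0.3077² + 0.2051² = 0.027789 + 0.013317 + 0.042066 + 0.094679 + 0.042066 = 0.219917
Σp_2ᵢ² = 0.1910² + 0.1910² + 0.2965² + 0.0553² + 0.2663² = 0.036481 + 0.036481 + 0.087912 + 0.003058 + 0.070916 = 0.234848
O = 0.186327 / √(0.219917 × 0.234848) = 0.186327 / 0.2272599 = 0.8199

0.82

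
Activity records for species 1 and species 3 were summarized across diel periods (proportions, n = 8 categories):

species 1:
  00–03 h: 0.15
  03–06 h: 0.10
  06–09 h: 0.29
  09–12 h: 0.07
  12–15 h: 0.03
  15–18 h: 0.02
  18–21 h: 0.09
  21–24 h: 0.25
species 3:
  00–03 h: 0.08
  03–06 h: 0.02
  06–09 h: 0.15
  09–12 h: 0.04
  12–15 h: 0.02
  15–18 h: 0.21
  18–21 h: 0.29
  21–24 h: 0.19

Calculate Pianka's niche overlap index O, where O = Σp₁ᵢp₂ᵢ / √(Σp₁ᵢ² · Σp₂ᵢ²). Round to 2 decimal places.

Σ p₁ᵢp₂ᵢ = 0.0120 + 0.0020 + 0.0435 + 0.0028 + 0.0006 + 0.0042 + 0.0261 + 0.0475 = 0.1387
Σp_1ᵢ² = 0.15² + 0.10² + 0.29² + 0.07² + 0.03² + 0.02² + 0.09² + 0.25² = 0.0225 + 0.0100 + 0.0841 + 0.0049 + 0.0009 + 0.0004 + 0.0081 + 0.0625 = 0.1934
Σp_2ᵢ² = 0.08² + 0.02² + 0.15² + 0.04² + 0.02² + 0.21² + 0.29² + 0.19² = 0.0064 + 0.0004 + 0.0225 + 0.0016 + 0.0004 + 0.0441 + 0.0841 + 0.0361 = 0.1956
O = 0.1387 / √(0.1934 × 0.1956) = 0.1387 / 0.19450 = 0.7131

0.71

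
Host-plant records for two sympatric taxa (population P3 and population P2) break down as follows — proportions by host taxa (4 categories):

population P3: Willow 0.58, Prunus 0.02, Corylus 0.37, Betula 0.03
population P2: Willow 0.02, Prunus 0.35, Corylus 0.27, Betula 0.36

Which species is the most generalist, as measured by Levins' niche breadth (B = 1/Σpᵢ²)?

population P2

Σp_P3ᵢ² = 0.58² + 0.02² + 0.37² + 0.03² = 0.3364 + 0.0004 + 0.1369 + 0.0009 = 0.4746
B_P3 = 1 / 0.4746 = 2.1070
Σp_P2ᵢ² = 0.02² + 0.35² + 0.27² + 0.36² = 0.0004 + 0.1225 + 0.0729 + 0.1296 = 0.3254
B_P2 = 1 / 0.3254 = 3.0731
Highest B → broadest niche (most generalist): population P2 (B = 3.07).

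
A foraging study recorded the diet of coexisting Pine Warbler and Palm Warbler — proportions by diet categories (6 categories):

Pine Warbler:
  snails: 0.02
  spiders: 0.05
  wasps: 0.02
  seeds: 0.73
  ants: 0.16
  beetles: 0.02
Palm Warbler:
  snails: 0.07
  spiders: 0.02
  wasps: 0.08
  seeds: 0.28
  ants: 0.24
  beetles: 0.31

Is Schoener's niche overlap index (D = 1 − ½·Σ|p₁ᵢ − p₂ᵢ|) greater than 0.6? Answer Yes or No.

No

Σ|p₁ᵢ − p₂ᵢ| = 0.05 + 0.03 + 0.06 + 0.45 + 0.08 + 0.29 = 0.96
D = 1 − ½ × 0.96 = 1 − 0.480 = 0.5200
D = 0.5200 < 0.6 → No.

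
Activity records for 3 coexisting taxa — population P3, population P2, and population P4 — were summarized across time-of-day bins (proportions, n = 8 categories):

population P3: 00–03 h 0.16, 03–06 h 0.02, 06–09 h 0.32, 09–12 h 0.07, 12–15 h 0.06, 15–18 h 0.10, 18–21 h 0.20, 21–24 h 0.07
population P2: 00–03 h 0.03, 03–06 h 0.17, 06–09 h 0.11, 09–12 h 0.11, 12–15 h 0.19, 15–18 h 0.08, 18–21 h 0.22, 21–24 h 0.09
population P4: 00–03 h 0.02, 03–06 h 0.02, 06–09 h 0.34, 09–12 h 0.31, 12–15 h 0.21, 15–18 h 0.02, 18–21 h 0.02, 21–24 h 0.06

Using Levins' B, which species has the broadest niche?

Σp_P3ᵢ² = 0.16² + 0.02² + 0.32² + 0.07² + 0.06² + 0.10² + 0.20² + 0.07² = 0.0256 + 0.0004 + 0.1024 + 0.0049 + 0.0036 + 0.0100 + 0.0400 + 0.0049 = 0.1918
B_P3 = 1 / 0.1918 = 5.2138
Σp_P2ᵢ² = 0.03² + 0.17² + 0.11² + 0.11² + 0.19² + 0.08² + 0.22² + 0.09² = 0.0009 + 0.0289 + 0.0121 + 0.0121 + 0.0361 + 0.0064 + 0.0484 + 0.0081 = 0.1530
B_P2 = 1 / 0.1530 = 6.5359
Σp_P4ᵢ² = 0.02² + 0.02² + 0.34² + 0.31² + 0.21² + 0.02² + 0.02² + 0.06² = 0.0004 + 0.0004 + 0.1156 + 0.0961 + 0.0441 + 0.0004 + 0.0004 + 0.0036 = 0.2610
B_P4 = 1 / 0.2610 = 3.8314
Highest B → broadest niche (most generalist): population P2 (B = 6.54).

population P2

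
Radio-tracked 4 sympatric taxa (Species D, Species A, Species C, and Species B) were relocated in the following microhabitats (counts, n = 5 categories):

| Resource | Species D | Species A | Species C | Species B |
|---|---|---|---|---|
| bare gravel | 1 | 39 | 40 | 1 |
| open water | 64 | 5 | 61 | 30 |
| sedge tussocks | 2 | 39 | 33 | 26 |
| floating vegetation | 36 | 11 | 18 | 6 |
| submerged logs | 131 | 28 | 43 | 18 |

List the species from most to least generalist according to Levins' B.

Species C > Species A > Species B > Species D

Proportions for Species D (n=234): 1/234=0.0043, 64/234=0.2735, 2/234=0.0085, 36/234=0.1538, 131/234=0.5598
Proportions for Species A (n=122): 39/122=0.3197, 5/122=0.0410, 39/122=0.3197, 11/122=0.0902, 28/122=0.2295
Proportions for Species C (n=195): 40/195=0.2051, 61/195=0.3128, 33/195=0.1692, 18/195=0.0923, 43/195=0.2205
Proportions for Species B (n=81): 1/81=0.0123, 30/81=0.3704, 26/81=0.3210, 6/81=0.0741, 18/81=0.2222
Σp_Dᵢ² = 0.0043² + 0.2735² + 0.0085² + 0.1538² + 0.5598² = 0.000018 + 0.074802 + 0.000072 + 0.023654 + 0.313376 = 0.411922
B_D = 1 / 0.411922 = 2.4276
Σp_Aᵢ² = 0.3197² + 0.0410² + 0.3197² + 0.0902² + 0.2295² = 0.102208 + 0.001681 + 0.102208 + 0.008136 + 0.052670 = 0.266903
B_A = 1 / 0.266903 = 3.7467
Σp_Cᵢ² = 0.2051² + 0.3128² + 0.1692² + 0.0923² + 0.2205² = 0.042066 + 0.097844 + 0.028629 + 0.008519 + 0.048620 = 0.225678
B_C = 1 / 0.225678 = 4.4311
Σp_Bᵢ² = 0.0123² + 0.3704² + 0.3210² + 0.0741² + 0.2222² = 0.000151 + 0.137196 + 0.103041 + 0.005491 + 0.049373 = 0.295252
B_B = 1 / 0.295252 = 3.3869
Ranking by B (broadest → narrowest): Species C (4.43) > Species A (3.75) > Species B (3.39) > Species D (2.43)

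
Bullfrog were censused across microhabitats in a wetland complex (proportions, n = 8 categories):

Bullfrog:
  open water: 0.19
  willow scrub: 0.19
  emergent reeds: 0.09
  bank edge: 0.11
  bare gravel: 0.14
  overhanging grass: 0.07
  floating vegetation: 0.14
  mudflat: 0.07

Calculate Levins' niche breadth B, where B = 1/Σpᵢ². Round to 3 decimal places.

Σpᵢ² = 0.19² + 0.19² + 0.09² + 0.11² + 0.14² + 0.07² + 0.14² + 0.07² = 0.0361 + 0.0361 + 0.0081 + 0.0121 + 0.0196 + 0.0049 + 0.0196 + 0.0049 = 0.1414
B = 1 / 0.1414 = 7.07214

7.072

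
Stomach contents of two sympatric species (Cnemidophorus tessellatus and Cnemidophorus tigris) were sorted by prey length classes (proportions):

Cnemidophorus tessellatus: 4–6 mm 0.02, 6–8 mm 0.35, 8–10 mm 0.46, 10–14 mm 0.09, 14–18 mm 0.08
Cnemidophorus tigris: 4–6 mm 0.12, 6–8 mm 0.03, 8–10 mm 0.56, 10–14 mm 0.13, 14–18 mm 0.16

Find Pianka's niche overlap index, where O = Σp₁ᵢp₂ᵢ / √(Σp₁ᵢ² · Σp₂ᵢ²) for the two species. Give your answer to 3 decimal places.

0.819

Σ p₁ᵢp₂ᵢ = 0.0024 + 0.0105 + 0.2576 + 0.0117 + 0.0128 = 0.2950
Σp_1ᵢ² = 0.02² + 0.35² + 0.46² + 0.09² + 0.08² = 0.0004 + 0.1225 + 0.2116 + 0.0081 + 0.0064 = 0.3490
Σp_2ᵢ² = 0.12² + 0.03² + 0.56² + 0.13² + 0.16² = 0.0144 + 0.0009 + 0.3136 + 0.0169 + 0.0256 = 0.3714
O = 0.2950 / √(0.3490 × 0.3714) = 0.2950 / 0.360026 = 0.81939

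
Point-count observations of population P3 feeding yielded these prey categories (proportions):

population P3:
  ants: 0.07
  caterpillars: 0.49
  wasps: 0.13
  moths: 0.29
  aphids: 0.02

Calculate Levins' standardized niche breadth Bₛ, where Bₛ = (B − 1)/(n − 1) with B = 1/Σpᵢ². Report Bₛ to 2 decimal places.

0.47

Σpᵢ² = 0.07² + 0.49² + 0.13² + 0.29² + 0.02² = 0.0049 + 0.2401 + 0.0169 + 0.0841 + 0.0004 = 0.3464
B = 1 / 0.3464 = 2.8868
Bₛ = (B − 1)/(n − 1) = (2.8868 − 1)/(5 − 1) = 1.8868/4 = 0.4717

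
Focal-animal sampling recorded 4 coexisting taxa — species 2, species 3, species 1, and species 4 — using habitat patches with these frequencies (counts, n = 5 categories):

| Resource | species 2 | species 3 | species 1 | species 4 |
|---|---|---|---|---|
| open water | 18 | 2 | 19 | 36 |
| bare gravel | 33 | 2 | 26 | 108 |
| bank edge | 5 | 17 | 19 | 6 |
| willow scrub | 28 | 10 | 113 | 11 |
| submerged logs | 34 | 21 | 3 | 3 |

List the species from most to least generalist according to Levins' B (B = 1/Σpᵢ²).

species 2 > species 3 > species 1 > species 4

Proportions for species 2 (n=118): 18/118=0.1525, 33/118=0.2797, 5/118=0.0424, 28/118=0.2373, 34/118=0.2881
Proportions for species 3 (n=52): 2/52=0.0385, 2/52=0.0385, 17/52=0.3269, 10/52=0.1923, 21/52=0.4038
Proportions for species 1 (n=180): 19/180=0.1056, 26/180=0.1444, 19/180=0.1056, 113/180=0.6278, 3/180=0.0167
Proportions for species 4 (n=164): 36/164=0.2195, 108/164=0.6585, 6/164=0.0366, 11/164=0.0671, 3/164=0.0183
Σp_2ᵢ² = 0.1525² + 0.2797² + 0.0424² + 0.2373² + 0.2881² = 0.023256 + 0.078232 + 0.001798 + 0.056311 + 0.083002 = 0.242599
B_2 = 1 / 0.242599 = 4.1220
Σp_3ᵢ² = 0.0385² + 0.0385² + 0.3269² + 0.1923² + 0.4038² = 0.001482 + 0.001482 + 0.106864 + 0.036979 + 0.163054 = 0.309861
B_3 = 1 / 0.309861 = 3.2273
Σp_1ᵢ² = 0.1056² + 0.1444² + 0.1056² + 0.6278² + 0.0167² = 0.011151 + 0.020851 + 0.011151 + 0.394133 + 0.000279 = 0.437565
B_1 = 1 / 0.437565 = 2.2854
Σp_4ᵢ² = 0.2195² + 0.6585² + 0.0366² + 0.0671² + 0.0183² = 0.048180 + 0.433622 + 0.001340 + 0.004502 + 0.000335 = 0.487979
B_4 = 1 / 0.487979 = 2.0493
Ranking by B (broadest → narrowest): species 2 (4.12) > species 3 (3.23) > species 1 (2.29) > species 4 (2.05)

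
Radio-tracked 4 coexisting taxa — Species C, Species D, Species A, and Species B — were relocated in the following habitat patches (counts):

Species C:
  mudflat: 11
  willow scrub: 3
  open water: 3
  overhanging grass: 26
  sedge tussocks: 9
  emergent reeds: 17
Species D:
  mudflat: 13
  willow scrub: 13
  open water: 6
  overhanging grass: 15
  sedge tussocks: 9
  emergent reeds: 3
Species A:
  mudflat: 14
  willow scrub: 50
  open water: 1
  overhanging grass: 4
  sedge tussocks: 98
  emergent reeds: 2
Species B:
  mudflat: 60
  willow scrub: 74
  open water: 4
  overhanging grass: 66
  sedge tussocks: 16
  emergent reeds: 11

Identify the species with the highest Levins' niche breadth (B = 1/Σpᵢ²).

Species D

Proportions for Species C (n=69): 11/69=0.1594, 3/69=0.0435, 3/69=0.0435, 26/69=0.3768, 9/69=0.1304, 17/69=0.2464
Proportions for Species D (n=59): 13/59=0.2203, 13/59=0.2203, 6/59=0.1017, 15/59=0.2542, 9/59=0.1525, 3/59=0.0508
Proportions for Species A (n=169): 14/169=0.0828, 50/169=0.2959, 1/169=0.0059, 4/169=0.0237, 98/169=0.5799, 2/169=0.0118
Proportions for Species B (n=231): 60/231=0.2597, 74/231=0.3203, 4/231=0.0173, 66/231=0.2857, 16/231=0.0693, 11/231=0.0476
Σp_Cᵢ² = 0.1594² + 0.0435² + 0.0435² + 0.3768² + 0.1304² + 0.2464² = 0.025408 + 0.001892 + 0.001892 + 0.141978 + 0.017004 + 0.060713 = 0.248887
B_C = 1 / 0.248887 = 4.0179
Σp_Dᵢ² = 0.2203² + 0.2203² + 0.1017² + 0.2542² + 0.1525² + 0.0508² = 0.048532 + 0.048532 + 0.010343 + 0.064618 + 0.023256 + 0.002581 = 0.197862
B_D = 1 / 0.197862 = 5.0540
Σp_Aᵢ² = 0.0828² + 0.2959² + 0.0059² + 0.0237² + 0.5799² + 0.0118² = 0.006856 + 0.087557 + 0.000035 + 0.000562 + 0.336284 + 0.000139 = 0.431433
B_A = 1 / 0.431433 = 2.3179
Σp_Bᵢ² = 0.2597² + 0.3203² + 0.0173² + 0.2857² + 0.0693² + 0.0476² = 0.067444 + 0.102592 + 0.000299 + 0.081624 + 0.004802 + 0.002266 = 0.259027
B_B = 1 / 0.259027 = 3.8606
Highest B → broadest niche (most generalist): Species D (B = 5.05).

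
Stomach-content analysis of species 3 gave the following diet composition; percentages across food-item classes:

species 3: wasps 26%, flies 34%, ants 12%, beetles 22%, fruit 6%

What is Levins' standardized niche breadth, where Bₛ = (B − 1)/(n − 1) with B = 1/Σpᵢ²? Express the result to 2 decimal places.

Convert percentages to proportions (divide by 100).
Σpᵢ² = 0.26² + 0.34² + 0.12² + 0.22² + 0.06² = 0.0676 + 0.1156 + 0.0144 + 0.0484 + 0.0036 = 0.2496
B = 1 / 0.2496 = 4.0064
Bₛ = (B − 1)/(n − 1) = (4.0064 − 1)/(5 − 1) = 3.0064/4 = 0.7516

0.75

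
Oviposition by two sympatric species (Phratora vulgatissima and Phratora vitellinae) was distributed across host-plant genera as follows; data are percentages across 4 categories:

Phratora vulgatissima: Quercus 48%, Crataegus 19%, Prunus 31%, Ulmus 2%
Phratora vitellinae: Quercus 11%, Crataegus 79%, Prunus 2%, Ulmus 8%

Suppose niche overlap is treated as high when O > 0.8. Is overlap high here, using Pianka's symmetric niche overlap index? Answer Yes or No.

Convert percentages to proportions (divide by 100).
Σ p₁ᵢp₂ᵢ = 0.0528 + 0.1501 + 0.0062 + 0.0016 = 0.2107
Σp_1ᵢ² = 0.48² + 0.19² + 0.31² + 0.02² = 0.2304 + 0.0361 + 0.0961 + 0.0004 = 0.3630
Σp_2ᵢ² = 0.11² + 0.79² + 0.02² + 0.08² = 0.0121 + 0.6241 + 0.0004 + 0.0064 = 0.6430
O = 0.2107 / √(0.3630 × 0.6430) = 0.2107 / 0.48312 = 0.4361
O = 0.4361 < 0.8 → No.

No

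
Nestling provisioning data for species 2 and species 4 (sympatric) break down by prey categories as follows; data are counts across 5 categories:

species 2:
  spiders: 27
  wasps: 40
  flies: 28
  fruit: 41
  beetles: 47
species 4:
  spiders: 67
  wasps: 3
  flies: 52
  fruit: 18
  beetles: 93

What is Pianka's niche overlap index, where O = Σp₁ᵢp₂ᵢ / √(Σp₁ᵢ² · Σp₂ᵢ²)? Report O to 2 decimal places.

0.80

Proportions for species 2 (n=183): 27/183=0.1475, 40/183=0.2186, 28/183=0.1530, 41/183=0.2240, 47/183=0.2568
Proportions for species 4 (n=233): 67/233=0.2876, 3/233=0.0129, 52/233=0.2232, 18/233=0.0773, 93/233=0.3991
Σ p₁ᵢp₂ᵢ = 0.042421 + 0.002820 + 0.034150 + 0.017315 + 0.102489 = 0.199195
Σp_1ᵢ² = 0.1475² + 0.2186² + 0.1530² + 0.2240² + 0.2568² = 0.021756 + 0.047786 + 0.023409 + 0.050176 + 0.065946 = 0.209073
Σp_2ᵢ² = 0.2876² + 0.0129² + 0.2232² + 0.0773² + 0.3991² = 0.082714 + 0.000166 + 0.049818 + 0.005975 + 0.159281 = 0.297954
O = 0.199195 / √(0.209073 × 0.297954) = 0.199195 / 0.2495879 = 0.7981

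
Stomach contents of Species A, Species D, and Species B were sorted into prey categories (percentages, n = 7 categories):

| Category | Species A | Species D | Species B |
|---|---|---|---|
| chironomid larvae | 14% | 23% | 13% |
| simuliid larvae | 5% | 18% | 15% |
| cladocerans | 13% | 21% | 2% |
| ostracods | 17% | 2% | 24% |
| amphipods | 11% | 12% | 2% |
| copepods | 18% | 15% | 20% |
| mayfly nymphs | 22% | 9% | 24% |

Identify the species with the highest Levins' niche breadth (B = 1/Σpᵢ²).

Species A

Convert percentages to proportions (divide by 100).
Σp_Aᵢ² = 0.14² + 0.05² + 0.13² + 0.17² + 0.11² + 0.18² + 0.22² = 0.0196 + 0.0025 + 0.0169 + 0.0289 + 0.0121 + 0.0324 + 0.0484 = 0.1608
B_A = 1 / 0.1608 = 6.2189
Σp_Dᵢ² = 0.23² + 0.18² + 0.21² + 0.02² + 0.12² + 0.15² + 0.09² = 0.0529 + 0.0324 + 0.0441 + 0.0004 + 0.0144 + 0.0225 + 0.0081 = 0.1748
B_D = 1 / 0.1748 = 5.7208
Σp_Bᵢ² = 0.13² + 0.15² + 0.02² + 0.24² + 0.02² + 0.20² + 0.24² = 0.0169 + 0.0225 + 0.0004 + 0.0576 + 0.0004 + 0.0400 + 0.0576 = 0.1954
B_B = 1 / 0.1954 = 5.1177
Highest B → broadest niche (most generalist): Species A (B = 6.22).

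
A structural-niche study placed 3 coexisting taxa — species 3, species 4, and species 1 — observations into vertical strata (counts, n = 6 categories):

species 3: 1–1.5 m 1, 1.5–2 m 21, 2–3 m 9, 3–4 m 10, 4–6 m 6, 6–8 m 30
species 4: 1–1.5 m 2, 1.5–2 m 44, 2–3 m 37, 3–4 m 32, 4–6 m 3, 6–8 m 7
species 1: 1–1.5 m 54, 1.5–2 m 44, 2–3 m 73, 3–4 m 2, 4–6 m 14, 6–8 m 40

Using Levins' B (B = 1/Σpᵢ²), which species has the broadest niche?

species 1

Proportions for species 3 (n=77): 1/77=0.0130, 21/77=0.2727, 9/77=0.1169, 10/77=0.1299, 6/77=0.0779, 30/77=0.3896
Proportions for species 4 (n=125): 2/125=0.0160, 44/125=0.3520, 37/125=0.2960, 32/125=0.2560, 3/125=0.0240, 7/125=0.0560
Proportions for species 1 (n=227): 54/227=0.2379, 44/227=0.1938, 73/227=0.3216, 2/227=0.0088, 14/227=0.0617, 40/227=0.1762
Σp_3ᵢ² = 0.0130² + 0.2727² + 0.1169² + 0.1299² + 0.0779² + 0.3896² = 0.000169 + 0.074365 + 0.013666 + 0.016874 + 0.006068 + 0.151788 = 0.262930
B_3 = 1 / 0.262930 = 3.8033
Σp_4ᵢ² = 0.0160² + 0.3520² + 0.2960² + 0.2560² + 0.0240² + 0.0560² = 0.000256 + 0.123904 + 0.087616 + 0.065536 + 0.000576 + 0.003136 = 0.281024
B_4 = 1 / 0.281024 = 3.5584
Σp_1ᵢ² = 0.2379² + 0.1938² + 0.3216² + 0.0088² + 0.0617² + 0.1762² = 0.056596 + 0.037558 + 0.103427 + 0.000077 + 0.003807 + 0.031046 = 0.232511
B_1 = 1 / 0.232511 = 4.3009
Highest B → broadest niche (most generalist): species 1 (B = 4.30).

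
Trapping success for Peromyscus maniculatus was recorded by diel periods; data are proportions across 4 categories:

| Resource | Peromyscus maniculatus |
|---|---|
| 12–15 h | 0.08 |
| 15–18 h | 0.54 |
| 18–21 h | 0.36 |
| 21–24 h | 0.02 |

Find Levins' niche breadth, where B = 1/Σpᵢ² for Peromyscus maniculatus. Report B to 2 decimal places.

Σpᵢ² = 0.08² + 0.54² + 0.36² + 0.02² = 0.0064 + 0.2916 + 0.1296 + 0.0004 = 0.4280
B = 1 / 0.4280 = 2.3364

2.34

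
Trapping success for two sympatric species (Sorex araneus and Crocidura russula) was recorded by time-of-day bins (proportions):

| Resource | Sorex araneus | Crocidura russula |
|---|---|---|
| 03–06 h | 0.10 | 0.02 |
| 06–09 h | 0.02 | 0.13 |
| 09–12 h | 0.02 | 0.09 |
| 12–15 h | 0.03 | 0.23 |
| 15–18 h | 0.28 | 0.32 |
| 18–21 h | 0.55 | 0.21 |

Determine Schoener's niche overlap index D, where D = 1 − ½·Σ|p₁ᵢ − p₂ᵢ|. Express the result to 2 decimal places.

Σ|p₁ᵢ − p₂ᵢ| = 0.08 + 0.11 + 0.07 + 0.20 + 0.04 + 0.34 = 0.84
D = 1 − ½ × 0.84 = 1 − 0.420 = 0.5800

0.58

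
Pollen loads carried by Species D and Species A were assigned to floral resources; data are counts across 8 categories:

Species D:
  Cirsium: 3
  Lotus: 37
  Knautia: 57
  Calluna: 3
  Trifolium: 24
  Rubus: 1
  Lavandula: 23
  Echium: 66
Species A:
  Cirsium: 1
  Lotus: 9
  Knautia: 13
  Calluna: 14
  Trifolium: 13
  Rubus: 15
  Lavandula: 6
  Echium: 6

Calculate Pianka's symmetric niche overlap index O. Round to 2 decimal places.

Proportions for Species D (n=214): 3/214=0.0140, 37/214=0.1729, 57/214=0.2664, 3/214=0.0140, 24/214=0.1121, 1/214=0.0047, 23/214=0.1075, 66/214=0.3084
Proportions for Species A (n=77): 1/77=0.0130, 9/77=0.1169, 13/77=0.1688, 14/77=0.1818, 13/77=0.1688, 15/77=0.1948, 6/77=0.0779, 6/77=0.0779
Σ p₁ᵢp₂ᵢ = 0.000182 + 0.020212 + 0.044968 + 0.002545 + 0.018922 + 0.000916 + 0.008374 + 0.024024 = 0.120143
Σp_1ᵢ² = 0.0140² + 0.1729² + 0.2664² + 0.0140² + 0.1121² + 0.0047² + 0.1075² + 0.3084² = 0.000196 + 0.029894 + 0.070969 + 0.000196 + 0.012566 + 0.000022 + 0.011556 + 0.095111 = 0.220510
Σp_2ᵢ² = 0.0130² + 0.1169² + 0.1688² + 0.1818² + 0.1688² + 0.1948² + 0.0779² + 0.0779² = 0.000169 + 0.013666 + 0.028493 + 0.033051 + 0.028493 + 0.037947 + 0.006068 + 0.006068 = 0.153955
O = 0.120143 / √(0.220510 × 0.153955) = 0.120143 / 0.1842515 = 0.6521

0.65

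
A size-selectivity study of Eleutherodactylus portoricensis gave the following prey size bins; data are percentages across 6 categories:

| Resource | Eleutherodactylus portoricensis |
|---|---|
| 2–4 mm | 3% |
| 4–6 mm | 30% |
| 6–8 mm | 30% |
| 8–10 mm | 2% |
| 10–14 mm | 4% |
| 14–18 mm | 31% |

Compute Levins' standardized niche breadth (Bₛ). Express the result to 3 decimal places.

Convert percentages to proportions (divide by 100).
Σpᵢ² = 0.03² + 0.30² + 0.30² + 0.02² + 0.04² + 0.31² = 0.0009 + 0.0900 + 0.0900 + 0.0004 + 0.0016 + 0.0961 = 0.2790
B = 1 / 0.2790 = 3.58423
Bₛ = (B − 1)/(n − 1) = (3.58423 − 1)/(6 − 1) = 2.58423/5 = 0.51685

0.517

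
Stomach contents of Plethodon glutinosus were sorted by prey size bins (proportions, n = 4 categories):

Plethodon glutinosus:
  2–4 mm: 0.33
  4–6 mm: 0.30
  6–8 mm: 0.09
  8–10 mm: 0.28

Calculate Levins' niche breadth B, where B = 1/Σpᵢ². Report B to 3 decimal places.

Σpᵢ² = 0.33² + 0.30² + 0.09² + 0.28² = 0.1089 + 0.0900 + 0.0081 + 0.0784 = 0.2854
B = 1 / 0.2854 = 3.50385

3.504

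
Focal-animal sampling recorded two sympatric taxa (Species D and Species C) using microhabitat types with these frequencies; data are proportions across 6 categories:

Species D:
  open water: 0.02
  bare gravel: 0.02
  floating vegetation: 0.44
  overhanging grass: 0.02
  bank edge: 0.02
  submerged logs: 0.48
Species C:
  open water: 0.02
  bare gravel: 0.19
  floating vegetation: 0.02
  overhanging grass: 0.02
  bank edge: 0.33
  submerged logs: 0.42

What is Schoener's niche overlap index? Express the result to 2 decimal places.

0.52

Σ|p₁ᵢ − p₂ᵢ| = 0.00 + 0.17 + 0.42 + 0.00 + 0.31 + 0.06 = 0.96
D = 1 − ½ × 0.96 = 1 − 0.480 = 0.5200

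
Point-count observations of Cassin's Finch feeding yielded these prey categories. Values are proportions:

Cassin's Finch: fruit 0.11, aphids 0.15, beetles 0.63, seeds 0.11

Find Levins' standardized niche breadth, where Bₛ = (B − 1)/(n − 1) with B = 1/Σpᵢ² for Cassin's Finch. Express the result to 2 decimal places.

0.42

Σpᵢ² = 0.11² + 0.15² + 0.63² + 0.11² = 0.0121 + 0.0225 + 0.3969 + 0.0121 = 0.4436
B = 1 / 0.4436 = 2.2543
Bₛ = (B − 1)/(n − 1) = (2.2543 − 1)/(4 − 1) = 1.2543/3 = 0.4181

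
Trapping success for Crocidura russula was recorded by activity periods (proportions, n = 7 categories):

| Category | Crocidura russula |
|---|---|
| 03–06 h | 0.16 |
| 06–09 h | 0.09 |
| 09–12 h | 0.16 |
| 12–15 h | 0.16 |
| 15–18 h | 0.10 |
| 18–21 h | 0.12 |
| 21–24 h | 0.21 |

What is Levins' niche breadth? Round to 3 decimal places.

Σpᵢ² = 0.16² + 0.09² + 0.16² + 0.16² + 0.10² + 0.12² + 0.21² = 0.0256 + 0.0081 + 0.0256 + 0.0256 + 0.0100 + 0.0144 + 0.0441 = 0.1534
B = 1 / 0.1534 = 6.51890

6.519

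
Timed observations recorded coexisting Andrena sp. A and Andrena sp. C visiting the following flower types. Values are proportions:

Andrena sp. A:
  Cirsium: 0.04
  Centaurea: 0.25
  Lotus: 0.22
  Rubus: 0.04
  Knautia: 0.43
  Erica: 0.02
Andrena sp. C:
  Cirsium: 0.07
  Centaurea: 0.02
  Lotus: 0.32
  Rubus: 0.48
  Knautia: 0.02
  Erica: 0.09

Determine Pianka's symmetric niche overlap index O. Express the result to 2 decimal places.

Σ p₁ᵢp₂ᵢ = 0.0028 + 0.0050 + 0.0704 + 0.0192 + 0.0086 + 0.0018 = 0.1078
Σp_1ᵢ² = 0.04² + 0.25² + 0.22² + 0.04² + 0.43² + 0.02² = 0.0016 + 0.0625 + 0.0484 + 0.0016 + 0.1849 + 0.0004 = 0.2994
Σp_2ᵢ² = 0.07² + 0.02² + 0.32² + 0.48² + 0.02² + 0.09² = 0.0049 + 0.0004 + 0.1024 + 0.2304 + 0.0004 + 0.0081 = 0.3466
O = 0.1078 / √(0.2994 × 0.3466) = 0.1078 / 0.32214 = 0.3346

0.33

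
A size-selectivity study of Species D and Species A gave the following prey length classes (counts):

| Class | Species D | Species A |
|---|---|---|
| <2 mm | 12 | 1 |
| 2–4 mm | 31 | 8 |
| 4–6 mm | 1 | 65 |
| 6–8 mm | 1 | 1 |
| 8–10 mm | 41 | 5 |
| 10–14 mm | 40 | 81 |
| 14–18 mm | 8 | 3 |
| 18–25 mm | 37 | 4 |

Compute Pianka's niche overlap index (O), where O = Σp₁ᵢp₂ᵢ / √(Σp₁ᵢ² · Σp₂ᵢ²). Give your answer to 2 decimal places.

Proportions for Species D (n=171): 12/171=0.0702, 31/171=0.1813, 1/171=0.0058, 1/171=0.0058, 41/171=0.2398, 40/171=0.2339, 8/171=0.0468, 37/171=0.2164
Proportions for Species A (n=168): 1/168=0.0060, 8/168=0.0476, 65/168=0.3869, 1/168=0.0060, 5/168=0.0298, 81/168=0.4821, 3/168=0.0179, 4/168=0.0238
Σ p₁ᵢp₂ᵢ = 0.000421 + 0.008630 + 0.002244 + 0.000035 + 0.007146 + 0.112763 + 0.000838 + 0.005150 = 0.137227
Σp_1ᵢ² = 0.0702² + 0.1813² + 0.0058² + 0.0058² + 0.2398² + 0.2339² + 0.0468² + 0.2164² = 0.004928 + 0.032870 + 0.000034 + 0.000034 + 0.057504 + 0.054709 + 0.002190 + 0.046829 = 0.199098
Σp_2ᵢ² = 0.0060² + 0.0476² + 0.3869² + 0.0060² + 0.0298² + 0.4821² + 0.0179² + 0.0238² = 0.000036 + 0.002266 + 0.149692 + 0.000036 + 0.000888 + 0.232420 + 0.000320 + 0.000566 = 0.386224
O = 0.137227 / √(0.199098 × 0.386224) = 0.137227 / 0.2773020 = 0.4949

0.49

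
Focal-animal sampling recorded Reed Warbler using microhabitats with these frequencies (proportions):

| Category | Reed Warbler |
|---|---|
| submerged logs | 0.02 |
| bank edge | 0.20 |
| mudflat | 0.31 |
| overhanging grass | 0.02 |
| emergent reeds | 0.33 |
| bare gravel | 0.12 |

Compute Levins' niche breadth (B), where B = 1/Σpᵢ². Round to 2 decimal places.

3.84

Σpᵢ² = 0.02² + 0.20² + 0.31² + 0.02² + 0.33² + 0.12² = 0.0004 + 0.0400 + 0.0961 + 0.0004 + 0.1089 + 0.0144 = 0.2602
B = 1 / 0.2602 = 3.8432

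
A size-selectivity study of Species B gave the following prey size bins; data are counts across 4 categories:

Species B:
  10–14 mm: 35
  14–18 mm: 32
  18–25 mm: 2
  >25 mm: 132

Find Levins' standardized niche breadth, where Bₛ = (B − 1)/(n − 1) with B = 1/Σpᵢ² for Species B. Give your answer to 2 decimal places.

0.35

Proportions for Species B (n=201): 35/201=0.1741, 32/201=0.1592, 2/201=0.0100, 132/201=0.6567
Σpᵢ² = 0.1741² + 0.1592² + 0.0100² + 0.6567² = 0.030311 + 0.025345 + 0.000100 + 0.431255 = 0.487011
B = 1 / 0.487011 = 2.0533
Bₛ = (B − 1)/(n − 1) = (2.0533 − 1)/(4 − 1) = 1.0533/3 = 0.3511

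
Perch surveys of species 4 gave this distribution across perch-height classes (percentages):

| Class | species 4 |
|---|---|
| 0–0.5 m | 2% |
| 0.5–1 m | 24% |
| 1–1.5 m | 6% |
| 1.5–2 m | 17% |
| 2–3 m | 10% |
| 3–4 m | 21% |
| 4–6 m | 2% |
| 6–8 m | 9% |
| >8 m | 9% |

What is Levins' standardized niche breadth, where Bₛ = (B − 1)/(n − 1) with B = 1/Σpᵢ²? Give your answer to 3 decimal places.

0.650

Convert percentages to proportions (divide by 100).
Σpᵢ² = 0.02² + 0.24² + 0.06² + 0.17² + 0.10² + 0.21² + 0.02² + 0.09² + 0.09² = 0.0004 + 0.0576 + 0.0036 + 0.0289 + 0.0100 + 0.0441 + 0.0004 + 0.0081 + 0.0081 = 0.1612
B = 1 / 0.1612 = 6.20347
Bₛ = (B − 1)/(n − 1) = (6.20347 − 1)/(9 − 1) = 5.20347/8 = 0.65043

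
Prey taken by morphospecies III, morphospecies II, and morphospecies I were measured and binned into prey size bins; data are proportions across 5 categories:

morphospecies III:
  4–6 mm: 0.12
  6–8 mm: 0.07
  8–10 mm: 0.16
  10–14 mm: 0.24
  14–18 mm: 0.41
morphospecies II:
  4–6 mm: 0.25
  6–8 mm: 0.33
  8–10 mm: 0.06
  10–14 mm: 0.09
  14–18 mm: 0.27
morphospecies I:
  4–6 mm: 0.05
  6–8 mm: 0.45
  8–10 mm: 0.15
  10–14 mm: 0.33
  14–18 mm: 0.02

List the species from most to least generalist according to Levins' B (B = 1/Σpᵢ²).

morphospecies II > morphospecies III > morphospecies I

Σp_IIIᵢ² = 0.12² + 0.07² + 0.16² + 0.24² + 0.41² = 0.0144 + 0.0049 + 0.0256 + 0.0576 + 0.1681 = 0.2706
B_III = 1 / 0.2706 = 3.6955
Σp_IIᵢ² = 0.25² + 0.33² + 0.06² + 0.09² + 0.27² = 0.0625 + 0.1089 + 0.0036 + 0.0081 + 0.0729 = 0.2560
B_II = 1 / 0.2560 = 3.9063
Σp_Iᵢ² = 0.05² + 0.45² + 0.15² + 0.33² + 0.02² = 0.0025 + 0.2025 + 0.0225 + 0.1089 + 0.0004 = 0.3368
B_I = 1 / 0.3368 = 2.9691
Ranking by B (broadest → narrowest): morphospecies II (3.91) > morphospecies III (3.70) > morphospecies I (2.97)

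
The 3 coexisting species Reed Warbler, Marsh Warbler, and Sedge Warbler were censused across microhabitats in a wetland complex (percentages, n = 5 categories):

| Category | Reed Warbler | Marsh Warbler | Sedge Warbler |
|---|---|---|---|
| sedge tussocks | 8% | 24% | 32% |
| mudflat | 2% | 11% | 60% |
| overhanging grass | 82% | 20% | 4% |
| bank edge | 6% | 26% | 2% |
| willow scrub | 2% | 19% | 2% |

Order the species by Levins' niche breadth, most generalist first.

Marsh Warbler > Sedge Warbler > Reed Warbler

Convert percentages to proportions (divide by 100).
Σp_Reedᵢ² = 0.08² + 0.02² + 0.82² + 0.06² + 0.02² = 0.0064 + 0.0004 + 0.6724 + 0.0036 + 0.0004 = 0.6832
B_Reed = 1 / 0.6832 = 1.4637
Σp_Marsᵢ² = 0.24² + 0.11² + 0.20² + 0.26² + 0.19² = 0.0576 + 0.0121 + 0.0400 + 0.0676 + 0.0361 = 0.2134
B_Mars = 1 / 0.2134 = 4.6860
Σp_Sedgᵢ² = 0.32² + 0.60² + 0.04² + 0.02² + 0.02² = 0.1024 + 0.3600 + 0.0016 + 0.0004 + 0.0004 = 0.4648
B_Sedg = 1 / 0.4648 = 2.1515
Ranking by B (broadest → narrowest): Marsh Warbler (4.69) > Sedge Warbler (2.15) > Reed Warbler (1.46)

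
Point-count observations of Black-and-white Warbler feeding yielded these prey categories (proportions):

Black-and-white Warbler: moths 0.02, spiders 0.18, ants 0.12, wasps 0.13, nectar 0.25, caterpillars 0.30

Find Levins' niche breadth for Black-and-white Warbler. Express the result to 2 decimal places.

4.62

Σpᵢ² = 0.02² + 0.18² + 0.12² + 0.13² + 0.25² + 0.30² = 0.0004 + 0.0324 + 0.0144 + 0.0169 + 0.0625 + 0.0900 = 0.2166
B = 1 / 0.2166 = 4.6168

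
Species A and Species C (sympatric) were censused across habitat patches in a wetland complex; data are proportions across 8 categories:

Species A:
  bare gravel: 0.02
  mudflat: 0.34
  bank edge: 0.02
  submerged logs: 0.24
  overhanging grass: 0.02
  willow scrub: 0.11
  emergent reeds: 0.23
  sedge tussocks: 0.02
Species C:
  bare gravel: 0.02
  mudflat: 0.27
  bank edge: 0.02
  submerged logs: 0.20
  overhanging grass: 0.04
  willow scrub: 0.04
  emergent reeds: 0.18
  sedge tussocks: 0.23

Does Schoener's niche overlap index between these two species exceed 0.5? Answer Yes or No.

Σ|p₁ᵢ − p₂ᵢ| = 0.00 + 0.07 + 0.00 + 0.04 + 0.02 + 0.07 + 0.05 + 0.21 = 0.46
D = 1 − ½ × 0.46 = 1 − 0.230 = 0.7700
D = 0.7700 > 0.5 → Yes.

Yes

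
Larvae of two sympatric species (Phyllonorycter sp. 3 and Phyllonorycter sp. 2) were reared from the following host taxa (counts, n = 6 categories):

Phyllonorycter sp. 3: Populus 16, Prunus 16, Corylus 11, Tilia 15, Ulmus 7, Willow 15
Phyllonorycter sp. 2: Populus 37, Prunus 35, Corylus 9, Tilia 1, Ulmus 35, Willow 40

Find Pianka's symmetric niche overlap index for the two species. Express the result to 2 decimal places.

0.85

Proportions for Phyllonorycter sp. 3 (n=80): 16/80=0.2000, 16/80=0.2000, 11/80=0.1375, 15/80=0.1875, 7/80=0.0875, 15/80=0.1875
Proportions for Phyllonorycter sp. 2 (n=157): 37/157=0.2357, 35/157=0.2229, 9/157=0.0573, 1/157=0.0064, 35/157=0.2229, 40/157=0.2548
Σ p₁ᵢp₂ᵢ = 0.047140 + 0.044580 + 0.007879 + 0.001200 + 0.019504 + 0.047775 = 0.168078
Σp_1ᵢ² = 0.2000² + 0.2000² + 0.1375² + 0.1875² + 0.0875² + 0.1875² = 0.040000 + 0.040000 + 0.018906 + 0.035156 + 0.007656 + 0.035156 = 0.176874
Σp_2ᵢ² = 0.2357² + 0.2229² + 0.0573² + 0.0064² + 0.2229² + 0.2548² = 0.055554 + 0.049684 + 0.003283 + 0.000041 + 0.049684 + 0.064923 = 0.223169
O = 0.168078 / √(0.176874 × 0.223169) = 0.168078 / 0.1986776 = 0.8460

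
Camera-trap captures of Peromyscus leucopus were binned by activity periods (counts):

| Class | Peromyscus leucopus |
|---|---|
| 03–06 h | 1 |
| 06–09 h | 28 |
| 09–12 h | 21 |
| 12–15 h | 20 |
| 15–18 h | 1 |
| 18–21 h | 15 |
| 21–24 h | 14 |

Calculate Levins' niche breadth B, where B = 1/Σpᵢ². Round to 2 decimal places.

4.88

Proportions for Peromyscus leucopus (n=100): 1/100=0.0100, 28/100=0.2800, 21/100=0.2100, 20/100=0.2000, 1/100=0.0100, 15/100=0.1500, 14/100=0.1400
Σpᵢ² = 0.0100² + 0.2800² + 0.2100² + 0.2000² + 0.0100² + 0.1500² + 0.1400² = 0.000100 + 0.078400 + 0.044100 + 0.040000 + 0.000100 + 0.022500 + 0.019600 = 0.204800
B = 1 / 0.204800 = 4.8828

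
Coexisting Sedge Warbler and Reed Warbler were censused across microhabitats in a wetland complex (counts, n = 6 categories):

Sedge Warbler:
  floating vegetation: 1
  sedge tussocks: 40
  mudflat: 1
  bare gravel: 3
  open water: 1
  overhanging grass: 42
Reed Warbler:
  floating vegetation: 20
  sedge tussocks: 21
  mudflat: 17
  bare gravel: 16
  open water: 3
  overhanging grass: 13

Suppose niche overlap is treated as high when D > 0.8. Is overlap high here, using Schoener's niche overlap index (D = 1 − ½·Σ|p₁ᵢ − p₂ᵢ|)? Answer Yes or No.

No

Proportions for Sedge Warbler (n=88): 1/88=0.0114, 40/88=0.4545, 1/88=0.0114, 3/88=0.0341, 1/88=0.0114, 42/88=0.4773
Proportions for Reed Warbler (n=90): 20/90=0.2222, 21/90=0.2333, 17/90=0.1889, 16/90=0.1778, 3/90=0.0333, 13/90=0.1444
Σ|p₁ᵢ − p₂ᵢ| = 0.2108 + 0.2212 + 0.1775 + 0.1437 + 0.0219 + 0.3329 = 1.1080
D = 1 − ½ × 1.1080 = 1 − 0.55400 = 0.44600
D = 0.44600 < 0.8 → No.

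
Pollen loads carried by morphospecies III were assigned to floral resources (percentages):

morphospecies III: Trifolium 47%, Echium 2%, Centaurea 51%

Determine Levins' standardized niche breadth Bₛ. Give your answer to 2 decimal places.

0.54

Convert percentages to proportions (divide by 100).
Σpᵢ² = 0.47² + 0.02² + 0.51² = 0.2209 + 0.0004 + 0.2601 = 0.4814
B = 1 / 0.4814 = 2.0773
Bₛ = (B − 1)/(n − 1) = (2.0773 − 1)/(3 − 1) = 1.0773/2 = 0.5387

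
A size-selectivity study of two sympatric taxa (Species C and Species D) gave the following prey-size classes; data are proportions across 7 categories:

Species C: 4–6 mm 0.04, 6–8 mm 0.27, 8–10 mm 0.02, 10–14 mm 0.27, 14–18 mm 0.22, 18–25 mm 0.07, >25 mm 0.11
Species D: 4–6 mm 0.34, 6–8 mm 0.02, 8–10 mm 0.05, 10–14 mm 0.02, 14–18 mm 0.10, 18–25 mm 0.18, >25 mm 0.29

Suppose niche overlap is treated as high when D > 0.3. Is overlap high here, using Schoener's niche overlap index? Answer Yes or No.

Σ|p₁ᵢ − p₂ᵢ| = 0.30 + 0.25 + 0.03 + 0.25 + 0.12 + 0.11 + 0.18 = 1.24
D = 1 − ½ × 1.24 = 1 − 0.620 = 0.3800
D = 0.3800 > 0.3 → Yes.

Yes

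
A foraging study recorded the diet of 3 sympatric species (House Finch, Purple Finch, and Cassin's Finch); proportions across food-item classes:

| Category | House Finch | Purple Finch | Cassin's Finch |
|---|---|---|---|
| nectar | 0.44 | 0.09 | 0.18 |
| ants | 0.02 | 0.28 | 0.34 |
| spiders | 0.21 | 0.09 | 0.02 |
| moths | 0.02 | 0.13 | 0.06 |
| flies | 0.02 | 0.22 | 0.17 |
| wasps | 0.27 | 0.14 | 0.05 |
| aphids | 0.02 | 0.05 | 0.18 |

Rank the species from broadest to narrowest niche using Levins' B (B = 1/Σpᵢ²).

Purple Finch > Cassin's Finch > House Finch

Σp_Housᵢ² = 0.44² + 0.02² + 0.21² + 0.02² + 0.02² + 0.27² + 0.02² = 0.1936 + 0.0004 + 0.0441 + 0.0004 + 0.0004 + 0.0729 + 0.0004 = 0.3122
B_Hous = 1 / 0.3122 = 3.2031
Σp_Purpᵢ² = 0.09² + 0.28² + 0.09² + 0.13² + 0.22² + 0.14² + 0.05² = 0.0081 + 0.0784 + 0.0081 + 0.0169 + 0.0484 + 0.0196 + 0.0025 = 0.1820
B_Purp = 1 / 0.1820 = 5.4945
Σp_Cassᵢ² = 0.18² + 0.34² + 0.02² + 0.06² + 0.17² + 0.05² + 0.18² = 0.0324 + 0.1156 + 0.0004 + 0.0036 + 0.0289 + 0.0025 + 0.0324 = 0.2158
B_Cass = 1 / 0.2158 = 4.6339
Ranking by B (broadest → narrowest): Purple Finch (5.49) > Cassin's Finch (4.63) > House Finch (3.20)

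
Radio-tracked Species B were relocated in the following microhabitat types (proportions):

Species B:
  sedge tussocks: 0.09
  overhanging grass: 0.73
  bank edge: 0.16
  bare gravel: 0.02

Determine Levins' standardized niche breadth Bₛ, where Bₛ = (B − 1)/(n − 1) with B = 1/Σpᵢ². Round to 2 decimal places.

Σpᵢ² = 0.09² + 0.73² + 0.16² + 0.02² = 0.0081 + 0.5329 + 0.0256 + 0.0004 = 0.5670
B = 1 / 0.5670 = 1.7637
Bₛ = (B − 1)/(n − 1) = (1.7637 − 1)/(4 − 1) = 0.7637/3 = 0.2546

0.25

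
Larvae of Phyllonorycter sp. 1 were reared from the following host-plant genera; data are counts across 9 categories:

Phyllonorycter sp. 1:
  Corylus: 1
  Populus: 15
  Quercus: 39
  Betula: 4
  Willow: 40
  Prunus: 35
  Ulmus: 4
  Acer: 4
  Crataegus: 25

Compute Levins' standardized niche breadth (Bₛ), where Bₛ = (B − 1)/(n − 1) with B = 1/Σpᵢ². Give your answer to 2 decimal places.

0.54

Proportions for Phyllonorycter sp. 1 (n=167): 1/167=0.0060, 15/167=0.0898, 39/167=0.2335, 4/167=0.0240, 40/167=0.2395, 35/167=0.2096, 4/167=0.0240, 4/167=0.0240, 25/167=0.1497
Σpᵢ² = 0.0060² + 0.0898² + 0.2335² + 0.0240² + 0.2395² + 0.2096² + 0.0240² + 0.0240² + 0.1497² = 0.000036 + 0.008064 + 0.054522 + 0.000576 + 0.057360 + 0.043932 + 0.000576 + 0.000576 + 0.022410 = 0.188052
B = 1 / 0.188052 = 5.3177
Bₛ = (B − 1)/(n − 1) = (5.3177 − 1)/(9 − 1) = 4.3177/8 = 0.5397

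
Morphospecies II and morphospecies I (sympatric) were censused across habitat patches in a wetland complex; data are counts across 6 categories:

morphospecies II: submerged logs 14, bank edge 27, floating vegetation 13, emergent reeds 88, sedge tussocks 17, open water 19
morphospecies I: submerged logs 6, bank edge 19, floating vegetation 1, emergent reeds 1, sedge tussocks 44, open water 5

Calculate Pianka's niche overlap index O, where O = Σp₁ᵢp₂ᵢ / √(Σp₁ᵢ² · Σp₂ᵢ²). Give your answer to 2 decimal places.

Proportions for morphospecies II (n=178): 14/178=0.0787, 27/178=0.1517, 13/178=0.0730, 88/178=0.4944, 17/178=0.0955, 19/178=0.1067
Proportions for morphospecies I (n=76): 6/76=0.0789, 19/76=0.2500, 1/76=0.0132, 1/76=0.0132, 44/76=0.5789, 5/76=0.0658
Σ p₁ᵢp₂ᵢ = 0.006209 + 0.037925 + 0.000964 + 0.006526 + 0.055285 + 0.007021 = 0.113930
Σp_1ᵢ² = 0.0787² + 0.1517² + 0.0730² + 0.4944² + 0.0955² + 0.1067² = 0.006194 + 0.023013 + 0.005329 + 0.244431 + 0.009120 + 0.011385 = 0.299472
Σp_2ᵢ² = 0.0789² + 0.2500² + 0.0132² + 0.0132² + 0.5789² + 0.0658² = 0.006225 + 0.062500 + 0.000174 + 0.000174 + 0.335125 + 0.004330 = 0.408528
O = 0.113930 / √(0.299472 × 0.408528) = 0.113930 / 0.3497752 = 0.3257

0.33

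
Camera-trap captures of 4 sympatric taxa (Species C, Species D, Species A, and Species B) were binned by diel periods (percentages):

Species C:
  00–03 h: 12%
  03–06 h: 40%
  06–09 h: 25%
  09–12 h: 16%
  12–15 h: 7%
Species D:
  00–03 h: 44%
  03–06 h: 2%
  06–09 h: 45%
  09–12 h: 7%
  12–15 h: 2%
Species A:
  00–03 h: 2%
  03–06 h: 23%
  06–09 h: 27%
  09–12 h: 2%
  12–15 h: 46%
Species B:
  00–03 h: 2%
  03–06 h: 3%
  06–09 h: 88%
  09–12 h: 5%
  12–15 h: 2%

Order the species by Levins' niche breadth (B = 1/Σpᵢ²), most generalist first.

Species C > Species A > Species D > Species B

Convert percentages to proportions (divide by 100).
Σp_Cᵢ² = 0.12² + 0.40² + 0.25² + 0.16² + 0.07² = 0.0144 + 0.1600 + 0.0625 + 0.0256 + 0.0049 = 0.2674
B_C = 1 / 0.2674 = 3.7397
Σp_Dᵢ² = 0.44² + 0.02² + 0.45² + 0.07² + 0.02² = 0.1936 + 0.0004 + 0.2025 + 0.0049 + 0.0004 = 0.4018
B_D = 1 / 0.4018 = 2.4888
Σp_Aᵢ² = 0.02² + 0.23² + 0.27² + 0.02² + 0.46² = 0.0004 + 0.0529 + 0.0729 + 0.0004 + 0.2116 = 0.3382
B_A = 1 / 0.3382 = 2.9568
Σp_Bᵢ² = 0.02² + 0.03² + 0.88² + 0.05² + 0.02² = 0.0004 + 0.0009 + 0.7744 + 0.0025 + 0.0004 = 0.7786
B_B = 1 / 0.7786 = 1.2844
Ranking by B (broadest → narrowest): Species C (3.74) > Species A (2.96) > Species D (2.49) > Species B (1.28)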